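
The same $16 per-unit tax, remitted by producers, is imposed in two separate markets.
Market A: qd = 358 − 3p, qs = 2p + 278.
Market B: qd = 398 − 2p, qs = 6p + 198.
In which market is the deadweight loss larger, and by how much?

Market B, by $38.4.

Market A: pre-tax p* = $16, q* = 310; post-tax q = 290.8; deadweight loss = $153.6.
Market B: pre-tax p* = $25, q* = 348; post-tax q = 324; deadweight loss = $192.
Difference: $153.6 vs $192 → market B is larger by $38.4.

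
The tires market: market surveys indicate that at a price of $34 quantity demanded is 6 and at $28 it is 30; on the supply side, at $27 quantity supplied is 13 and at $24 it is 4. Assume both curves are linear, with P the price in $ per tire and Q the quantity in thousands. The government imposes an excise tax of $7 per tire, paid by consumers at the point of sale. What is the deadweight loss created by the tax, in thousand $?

Deadweight loss = $42 thousand.

Demand slope: (30 − 6)/(28 − 34) = -4, so Qd = 142 − 4P.
Supply slope: (4 − 13)/(24 − 27) = 3, so Qs = 3P − 68.
Without the tax, 142 − 4P = 3P − 68 gives 7P = 210, so P* = $30 and Q* = 22.
With the tax collected from consumers, demand (in seller-price terms) shifts: Qd = 142 − 4(P + 7).
Solving gives Q = 10 with consumers paying $33 and producers receiving $26 (the $7 wedge).
Quantity falls by |ΔQ| = |22 − 10| = 12.
DWL = ½ · t · |ΔQ| = ½ · 7 · 12 = $42.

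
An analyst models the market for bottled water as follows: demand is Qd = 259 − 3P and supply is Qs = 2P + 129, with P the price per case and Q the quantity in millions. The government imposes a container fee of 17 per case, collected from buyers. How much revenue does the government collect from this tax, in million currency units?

Before the tax: set 259 − 3P = 2P + 129 → P* = 26, Q* = 181.
With the tax collected from buyers, demand (in seller-price terms) shifts: Qd = 259 − 3(P + 17).
New equilibrium: buyers pay 32.8, suppliers receive 15.8, Q = 160.6. (Wedge: Pb − Ps = 17.)
Revenue = t · Q = 17 · 160.6 = 2730.2.

Tax revenue = 2730.2 million.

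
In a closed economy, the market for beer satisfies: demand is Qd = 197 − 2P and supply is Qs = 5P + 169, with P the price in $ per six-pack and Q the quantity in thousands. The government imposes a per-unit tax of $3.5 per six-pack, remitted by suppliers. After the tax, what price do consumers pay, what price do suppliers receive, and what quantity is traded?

Before the tax: set 197 − 2P = 5P + 169 → P* = $4, Q* = 189.
With the tax collected from suppliers, supply shifts: Qs = 5(P − 3.5) + 169.
Solving gives Q = 184 with consumers paying $6.5 and suppliers receiving $3 (the $3.5 wedge).

Consumers pay $6.5; suppliers receive $3; quantity = 184.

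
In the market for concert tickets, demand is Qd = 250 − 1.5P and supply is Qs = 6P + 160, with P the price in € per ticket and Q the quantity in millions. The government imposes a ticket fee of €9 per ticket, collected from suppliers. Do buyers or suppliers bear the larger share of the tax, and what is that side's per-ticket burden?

Without the tax, 250 − 1.5P = 6P + 160 gives 7.5P = 90, so P* = €12 and Q* = 232.
With the tax collected from suppliers, supply shifts: Qs = 6(P − 9) + 160.
New equilibrium: buyers pay €19.2, suppliers receive €10.2, Q = 221.2. (Wedge: Pb − Ps = 9.)
Per-ticket burden: buyers €7.2, suppliers €1.8.
Buyers take the larger share because demand is less price-elastic here (demand slope 1.5 vs supply slope 6).

Buyers bear the larger share: €7.2 per ticket.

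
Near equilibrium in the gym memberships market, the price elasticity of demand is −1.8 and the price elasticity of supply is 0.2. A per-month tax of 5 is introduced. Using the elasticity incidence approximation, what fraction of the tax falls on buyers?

Buyers' share ≈ 0.1.

Incidence ratio: buyers' share ≈ εs / (εs + |εd|) = 0.2 / (0.2 + 1.8) = 0.1.
Supply is the less elastic side, so buyers bear the smaller share.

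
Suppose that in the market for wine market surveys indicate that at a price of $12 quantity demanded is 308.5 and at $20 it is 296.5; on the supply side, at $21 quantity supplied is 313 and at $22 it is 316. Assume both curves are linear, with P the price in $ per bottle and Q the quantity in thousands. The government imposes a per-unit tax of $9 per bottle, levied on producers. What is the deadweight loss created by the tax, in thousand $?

Demand slope: (296.5 − 308.5)/(20 − 12) = -1.5, so Qd = 326.5 − 1.5P.
Supply slope: (316 − 313)/(22 − 21) = 3, so Qs = 3P + 250.
Without the tax, 326.5 − 1.5P = 3P + 250 gives 4.5P = 76.5, so P* = $17 and Q* = 301.
With the tax collected from producers, supply shifts: Qs = 3(P − 9) + 250.
Solving gives Q = 292 with consumers paying $23 and producers receiving $14 (the $9 wedge).
Quantity falls by |ΔQ| = |301 − 292| = 9.
DWL = ½ · t · |ΔQ| = ½ · 9 · 9 = $40.5.

Deadweight loss = $40.5 thousand.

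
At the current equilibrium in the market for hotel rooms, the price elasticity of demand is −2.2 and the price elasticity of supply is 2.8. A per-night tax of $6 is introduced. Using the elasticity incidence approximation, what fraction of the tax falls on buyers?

Buyers' share ≈ 0.56.

Incidence ratio: buyers' share ≈ εs / (εs + |εd|) = 2.8 / (2.8 + 2.2) = 0.56.
Supply is the more elastic side, so buyers bear the larger share.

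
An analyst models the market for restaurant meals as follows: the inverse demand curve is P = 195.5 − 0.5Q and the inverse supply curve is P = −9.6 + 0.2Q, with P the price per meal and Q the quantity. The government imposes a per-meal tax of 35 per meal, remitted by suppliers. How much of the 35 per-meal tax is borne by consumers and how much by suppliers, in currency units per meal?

Inverting to Q(P) form: Qd = 391 − 2P; Qs = 5P + 48.
Without the tax, 391 − 2P = 5P + 48 gives 7P = 343, so P* = 49 and Q* = 293.
With the tax collected from suppliers, supply shifts: Qs = 5(P − 35) + 48.
Solving gives Q = 243 with consumers paying 74 and suppliers receiving 39 (the 35 wedge).
Burden on consumers: 25; on suppliers: 10. (They sum to 35.)
The less price-elastic side of the market bears the larger share of a per-unit tax.

Consumers bear 25 per meal; suppliers bear 10 per meal.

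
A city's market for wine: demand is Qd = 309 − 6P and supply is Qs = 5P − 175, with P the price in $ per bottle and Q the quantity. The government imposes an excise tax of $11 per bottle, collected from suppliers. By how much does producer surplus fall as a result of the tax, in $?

Before the tax: set 309 − 6P = 5P − 175 → P* = $44, Q* = 45.
With the tax collected from suppliers, supply shifts: Qs = 5(P − 11) − 175.
Solving gives Q = 15 with buyers paying $49 and suppliers receiving $38 (the $11 wedge).
ΔPS is the trapezoid between Q = 15 and Q = 45 of height $6: ½ · (45 + 15) · 6 = $180.

Producer surplus falls by $180.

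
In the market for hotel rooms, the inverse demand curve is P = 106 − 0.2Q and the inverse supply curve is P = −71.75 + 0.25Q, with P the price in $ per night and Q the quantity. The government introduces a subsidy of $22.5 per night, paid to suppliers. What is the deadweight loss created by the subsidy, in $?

Inverting to Q(P) form: Qd = 530 − 5P; Qs = 4P + 287.
Before the subsidy: set 530 − 5P = 4P + 287 → P* = $27, Q* = 395.
With a per-unit subsidy paid to suppliers, each receives P + 22.5 per unit sold, so supply becomes Qs = 4(P + 22.5) + 287.
New equilibrium: buyers pay $17, suppliers receive $39.5, Q = 445. (Wedge: Pb − Ps = −22.5.)
Quantity rises by |ΔQ| = |395 − 445| = 50.
DWL = ½ · t · |ΔQ| = ½ · 22.5 · 50 = $562.5.

Deadweight loss = $562.5.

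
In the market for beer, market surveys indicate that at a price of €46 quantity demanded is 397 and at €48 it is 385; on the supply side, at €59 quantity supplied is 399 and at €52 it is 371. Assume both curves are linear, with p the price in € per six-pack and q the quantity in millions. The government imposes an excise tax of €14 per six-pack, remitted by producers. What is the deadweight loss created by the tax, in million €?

Deadweight loss = €235.2 million.

Demand slope: (385 − 397)/(48 − 46) = -6, so qd = 673 − 6p.
Supply slope: (371 − 399)/(52 − 59) = 4, so qs = 4p + 163.
Before the tax: set 673 − 6p = 4p + 163 → p* = €51, q* = 367.
With the tax collected from producers, supply shifts: qs = 4(p − 14) + 163.
Solving gives q = 333.4 with buyers paying €56.6 and producers receiving €42.6 (the €14 wedge).
Quantity falls by |ΔQ| = |367 − 333.4| = 33.6.
DWL = ½ · t · |ΔQ| = ½ · 14 · 33.6 = €235.2.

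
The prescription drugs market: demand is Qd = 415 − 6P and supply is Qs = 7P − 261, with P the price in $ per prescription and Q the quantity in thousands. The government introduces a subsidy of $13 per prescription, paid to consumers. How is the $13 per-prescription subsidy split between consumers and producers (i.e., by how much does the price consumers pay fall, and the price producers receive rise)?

Without the subsidy, 415 − 6P = 7P − 261 gives 13P = 676, so P* = $52 and Q* = 103.
With a per-unit subsidy paid to consumers, each effectively pays P − 13, so demand becomes Qd = 415 − 6(P − 13).
Solving gives Q = 145 with consumers paying $45 and producers receiving $58 (the $13 wedge).
Gain to consumers: $7; to producers: $6. (They sum to $13.)

Consumers gain $7 per prescription; producers gain $6 per prescription.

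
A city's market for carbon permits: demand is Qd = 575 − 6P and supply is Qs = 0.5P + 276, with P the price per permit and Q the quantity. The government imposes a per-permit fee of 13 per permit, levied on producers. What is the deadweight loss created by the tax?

Deadweight loss = 39.

Before the tax: set 575 − 6P = 0.5P + 276 → P* = 46, Q* = 299.
With the tax collected from producers, supply shifts: Qs = 0.5(P − 13) + 276.
Solving gives Q = 293 with consumers paying 47 and producers receiving 34 (the 13 wedge).
Quantity falls by |ΔQ| = |299 − 293| = 6.
DWL = ½ · t · |ΔQ| = ½ · 13 · 6 = 39.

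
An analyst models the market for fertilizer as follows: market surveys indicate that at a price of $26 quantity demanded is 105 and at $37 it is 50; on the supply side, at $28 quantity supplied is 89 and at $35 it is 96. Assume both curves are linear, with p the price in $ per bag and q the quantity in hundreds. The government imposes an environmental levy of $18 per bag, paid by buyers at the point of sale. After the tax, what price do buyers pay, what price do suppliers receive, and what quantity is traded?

Demand slope: (50 − 105)/(37 − 26) = -5, so qd = 235 − 5p.
Supply slope: (96 − 89)/(35 − 28) = 1, so qs = p + 61.
Before the tax: set 235 − 5p = p + 61 → p* = $29, q* = 90.
With the tax collected from buyers, demand (in seller-price terms) shifts: qd = 235 − 5(p + 18).
Solving gives q = 75 with buyers paying $32 and suppliers receiving $14 (the $18 wedge).

Buyers pay $32; suppliers receive $14; quantity = 75.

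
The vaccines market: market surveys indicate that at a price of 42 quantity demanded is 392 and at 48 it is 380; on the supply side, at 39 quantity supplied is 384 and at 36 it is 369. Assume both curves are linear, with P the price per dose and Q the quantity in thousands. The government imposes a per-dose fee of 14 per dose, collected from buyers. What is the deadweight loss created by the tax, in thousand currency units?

Demand slope: (380 − 392)/(48 − 42) = -2, so Qd = 476 − 2P.
Supply slope: (369 − 384)/(36 − 39) = 5, so Qs = 5P + 189.
Without the tax, 476 − 2P = 5P + 189 gives 7P = 287, so P* = 41 and Q* = 394.
With the tax collected from buyers, demand (in seller-price terms) shifts: Qd = 476 − 2(P + 14).
Solving gives Q = 374 with buyers paying 51 and sellers receiving 37 (the 14 wedge).
Quantity falls by |ΔQ| = |394 − 374| = 20.
DWL = ½ · t · |ΔQ| = ½ · 14 · 20 = 140.

Deadweight loss = 140 thousand.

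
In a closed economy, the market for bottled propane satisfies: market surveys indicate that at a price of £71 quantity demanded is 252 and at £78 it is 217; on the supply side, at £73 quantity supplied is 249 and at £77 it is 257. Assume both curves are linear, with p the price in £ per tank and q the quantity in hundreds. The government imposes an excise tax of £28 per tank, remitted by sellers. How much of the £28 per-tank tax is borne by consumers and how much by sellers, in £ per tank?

Consumers bear £8 per tank; sellers bear £20 per tank.

Demand slope: (217 − 252)/(78 − 71) = -5, so qd = 607 − 5p.
Supply slope: (257 − 249)/(77 − 73) = 2, so qs = 2p + 103.
Before the tax: set 607 − 5p = 2p + 103 → p* = £72, q* = 247.
With the tax collected from sellers, supply shifts: qs = 2(p − 28) + 103.
New equilibrium: consumers pay £80, sellers receive £52, q = 207. (Wedge: pb − ps = 28.)
Burden on consumers: £8; on sellers: £20. (They sum to £28.)
The less price-elastic side of the market bears the larger share of a per-unit tax.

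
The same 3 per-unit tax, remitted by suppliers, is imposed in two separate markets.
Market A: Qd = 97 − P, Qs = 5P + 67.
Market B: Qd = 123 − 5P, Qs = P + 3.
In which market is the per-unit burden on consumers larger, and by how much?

Market A, by 2.

Market A: pre-tax P* = 5, Q* = 92; post-tax Q = 89.5; per-unit burden on consumers = 2.5.
Market B: pre-tax P* = 20, Q* = 23; post-tax Q = 20.5; per-unit burden on consumers = 0.5.
Difference: 2.5 vs 0.5 → market A is larger by 2.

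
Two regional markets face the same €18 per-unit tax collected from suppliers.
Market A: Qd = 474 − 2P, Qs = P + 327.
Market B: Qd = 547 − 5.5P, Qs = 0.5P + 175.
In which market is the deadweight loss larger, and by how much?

Market A: pre-tax P* = €49, Q* = 376; post-tax Q = 364; deadweight loss = €108.
Market B: pre-tax P* = €62, Q* = 206; post-tax Q = 197.75; deadweight loss = €74.25.
Difference: €108 vs €74.25 → market A is larger by €33.75.

Market A, by €33.75.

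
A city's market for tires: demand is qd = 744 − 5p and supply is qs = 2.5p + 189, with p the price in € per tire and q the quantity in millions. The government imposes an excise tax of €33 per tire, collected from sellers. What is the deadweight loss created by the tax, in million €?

Without the tax, 744 − 5p = 2.5p + 189 gives 7.5p = 555, so p* = €74 and q* = 374.
With the tax collected from sellers, supply shifts: qs = 2.5(p − 33) + 189.
New equilibrium: consumers pay €85, sellers receive €52, q = 319. (Wedge: pb − ps = 33.)
Quantity falls by |ΔQ| = |374 − 319| = 55.
DWL = ½ · t · |ΔQ| = ½ · 33 · 55 = €907.5.

Deadweight loss = €907.5 million.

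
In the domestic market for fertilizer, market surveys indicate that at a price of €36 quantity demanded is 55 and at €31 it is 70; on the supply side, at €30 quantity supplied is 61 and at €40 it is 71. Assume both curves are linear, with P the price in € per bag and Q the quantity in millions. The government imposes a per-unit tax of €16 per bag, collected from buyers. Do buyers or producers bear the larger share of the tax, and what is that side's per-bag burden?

Producers bear the larger share: €12 per bag.

Demand slope: (70 − 55)/(31 − 36) = -3, so Qd = 163 − 3P.
Supply slope: (71 − 61)/(40 − 30) = 1, so Qs = P + 31.
Without the tax, 163 − 3P = P + 31 gives 4P = 132, so P* = €33 and Q* = 64.
With the tax collected from buyers, demand (in seller-price terms) shifts: Qd = 163 − 3(P + 16).
New equilibrium: buyers pay €37, producers receive €21, Q = 52. (Wedge: Pb − Ps = 16.)
Per-bag burden: buyers €4, producers €12.
Producers take the larger share because supply is less price-elastic here (demand slope 3 vs supply slope 1).
The less price-elastic side of the market bears the larger share of a per-unit tax.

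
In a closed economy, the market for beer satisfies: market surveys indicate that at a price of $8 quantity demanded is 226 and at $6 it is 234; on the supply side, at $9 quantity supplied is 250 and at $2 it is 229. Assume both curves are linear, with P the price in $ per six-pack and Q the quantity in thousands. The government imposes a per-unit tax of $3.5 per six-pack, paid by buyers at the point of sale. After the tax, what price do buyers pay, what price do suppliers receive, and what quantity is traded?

Buyers pay $6.5; suppliers receive $3; quantity = 232.

Demand slope: (234 − 226)/(6 − 8) = -4, so Qd = 258 − 4P.
Supply slope: (229 − 250)/(2 − 9) = 3, so Qs = 3P + 223.
Without the tax, 258 − 4P = 3P + 223 gives 7P = 35, so P* = $5 and Q* = 238.
With the tax collected from buyers, demand (in seller-price terms) shifts: Qd = 258 − 4(P + 3.5).
Solving gives Q = 232 with buyers paying $6.5 and suppliers receiving $3 (the $3.5 wedge).
The less price-elastic side of the market bears the larger share of a per-unit tax.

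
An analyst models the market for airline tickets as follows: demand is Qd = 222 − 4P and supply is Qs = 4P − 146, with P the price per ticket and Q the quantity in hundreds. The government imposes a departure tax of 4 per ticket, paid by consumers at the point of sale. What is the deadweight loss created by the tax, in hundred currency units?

Deadweight loss = 16 hundred.

Before the tax: set 222 − 4P = 4P − 146 → P* = 46, Q* = 38.
With the tax collected from consumers, demand (in seller-price terms) shifts: Qd = 222 − 4(P + 4).
New equilibrium: consumers pay 48, producers receive 44, Q = 30. (Wedge: Pb − Ps = 4.)
Quantity falls by |ΔQ| = |38 − 30| = 8.
DWL = ½ · t · |ΔQ| = ½ · 4 · 8 = 16.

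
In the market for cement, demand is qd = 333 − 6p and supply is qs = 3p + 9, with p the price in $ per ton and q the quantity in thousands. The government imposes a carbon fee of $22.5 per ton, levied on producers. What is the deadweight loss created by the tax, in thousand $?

Before the tax: set 333 − 6p = 3p + 9 → p* = $36, q* = 117.
With the tax collected from producers, supply shifts: qs = 3(p − 22.5) + 9.
New equilibrium: consumers pay $43.5, producers receive $21, q = 72. (Wedge: pb − ps = 22.5.)
Quantity falls by |ΔQ| = |117 − 72| = 45.
DWL = ½ · t · |ΔQ| = ½ · 22.5 · 45 = $506.25.

Deadweight loss = $506.25 thousand.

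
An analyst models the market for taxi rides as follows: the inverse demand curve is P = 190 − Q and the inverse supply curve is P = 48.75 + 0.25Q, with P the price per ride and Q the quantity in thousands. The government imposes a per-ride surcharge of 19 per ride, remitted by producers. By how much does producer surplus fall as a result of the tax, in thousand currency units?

Producer surplus falls by 400.52 thousand.

Inverting to Q(P) form: Qd = 190 − P; Qs = 4P − 195.
Without the tax, 190 − P = 4P − 195 gives 5P = 385, so P* = 77 and Q* = 113.
With the tax collected from producers, supply shifts: Qs = 4(P − 19) − 195.
New equilibrium: consumers pay 92.2, producers receive 73.2, Q = 97.8. (Wedge: Pb − Ps = 19.)
ΔPS is the trapezoid between Q = 97.8 and Q = 113 of height 3.8: ½ · (113 + 97.8) · 3.8 = 400.52.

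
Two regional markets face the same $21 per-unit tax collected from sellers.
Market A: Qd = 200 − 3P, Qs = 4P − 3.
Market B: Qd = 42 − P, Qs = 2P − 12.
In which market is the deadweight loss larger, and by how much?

Market A, by $231.

Market A: pre-tax P* = $29, Q* = 113; post-tax Q = 77; deadweight loss = $378.
Market B: pre-tax P* = $18, Q* = 24; post-tax Q = 10; deadweight loss = $147.
Difference: $378 vs $147 → market A is larger by $231.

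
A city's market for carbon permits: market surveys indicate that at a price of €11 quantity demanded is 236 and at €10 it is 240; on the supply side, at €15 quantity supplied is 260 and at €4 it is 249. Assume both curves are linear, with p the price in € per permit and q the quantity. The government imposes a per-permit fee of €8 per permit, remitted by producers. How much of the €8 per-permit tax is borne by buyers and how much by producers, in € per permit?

Buyers bear €1.6 per permit; producers bear €6.4 per permit.

Demand slope: (240 − 236)/(10 − 11) = -4, so qd = 280 − 4p.
Supply slope: (249 − 260)/(4 − 15) = 1, so qs = p + 245.
Before the tax: set 280 − 4p = p + 245 → p* = €7, q* = 252.
With the tax collected from producers, supply shifts: qs = (p − 8) + 245.
New equilibrium: buyers pay €8.6, producers receive €0.6, q = 245.6. (Wedge: pb − ps = 8.)
Burden on buyers: €1.6; on producers: €6.4. (They sum to €8.)
The less price-elastic side of the market bears the larger share of a per-unit tax.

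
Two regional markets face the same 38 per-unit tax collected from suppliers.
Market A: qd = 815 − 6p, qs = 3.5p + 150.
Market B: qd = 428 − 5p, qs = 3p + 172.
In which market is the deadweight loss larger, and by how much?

Market A: pre-tax p* = 70, q* = 395; post-tax q = 311; deadweight loss = 1596.
Market B: pre-tax p* = 32, q* = 268; post-tax q = 196.75; deadweight loss = 1353.75.
Difference: 1596 vs 1353.75 → market A is larger by 242.25.

Market A, by 242.25.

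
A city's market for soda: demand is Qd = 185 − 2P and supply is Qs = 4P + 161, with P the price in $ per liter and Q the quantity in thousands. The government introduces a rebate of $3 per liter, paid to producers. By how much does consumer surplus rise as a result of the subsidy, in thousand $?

Consumer surplus rises by $358 thousand.

Before the subsidy: set 185 − 2P = 4P + 161 → P* = $4, Q* = 177.
With a per-unit subsidy paid to producers, each receives P + 3 per unit sold, so supply becomes Qs = 4(P + 3) + 161.
New equilibrium: consumers pay $2, producers receive $5, Q = 181. (Wedge: Pb − Ps = −3.)
ΔCS is the trapezoid between Q = 181 and Q = 177 of height $2: ½ · (177 + 181) · 2 = $358.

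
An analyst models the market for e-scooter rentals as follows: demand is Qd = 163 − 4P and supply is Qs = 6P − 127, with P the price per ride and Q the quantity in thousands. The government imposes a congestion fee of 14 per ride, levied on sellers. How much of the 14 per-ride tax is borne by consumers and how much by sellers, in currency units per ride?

Without the tax, 163 − 4P = 6P − 127 gives 10P = 290, so P* = 29 and Q* = 47.
With the tax collected from sellers, supply shifts: Qs = 6(P − 14) − 127.
Solving gives Q = 13.4 with consumers paying 37.4 and sellers receiving 23.4 (the 14 wedge).
Burden on consumers: 8.4; on sellers: 5.6. (They sum to 14.)

Consumers bear 8.4 per ride; sellers bear 5.6 per ride.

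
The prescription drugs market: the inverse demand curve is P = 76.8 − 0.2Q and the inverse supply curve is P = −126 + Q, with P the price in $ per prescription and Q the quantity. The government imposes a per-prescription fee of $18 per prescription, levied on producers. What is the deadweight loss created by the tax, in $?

Inverting to Q(P) form: Qd = 384 − 5P; Qs = P + 126.
Without the tax, 384 − 5P = P + 126 gives 6P = 258, so P* = $43 and Q* = 169.
With the tax collected from producers, supply shifts: Qs = (P − 18) + 126.
Solving gives Q = 154 with buyers paying $46 and producers receiving $28 (the $18 wedge).
Quantity falls by |ΔQ| = |169 − 154| = 15.
DWL = ½ · t · |ΔQ| = ½ · 18 · 15 = $135.

Deadweight loss = $135.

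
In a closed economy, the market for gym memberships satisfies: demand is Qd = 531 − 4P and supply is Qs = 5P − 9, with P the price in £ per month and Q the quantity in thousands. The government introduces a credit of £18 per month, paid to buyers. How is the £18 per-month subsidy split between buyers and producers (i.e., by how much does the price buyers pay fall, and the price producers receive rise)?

Before the subsidy: set 531 − 4P = 5P − 9 → P* = £60, Q* = 291.
With a per-unit subsidy paid to buyers, each effectively pays P − 18, so demand becomes Qd = 531 − 4(P − 18).
New equilibrium: buyers pay £50, producers receive £68, Q = 331. (Wedge: Pb − Ps = −18.)
Gain to buyers: £10; to producers: £8. (They sum to £18.)

Buyers gain £10 per month; producers gain £8 per month.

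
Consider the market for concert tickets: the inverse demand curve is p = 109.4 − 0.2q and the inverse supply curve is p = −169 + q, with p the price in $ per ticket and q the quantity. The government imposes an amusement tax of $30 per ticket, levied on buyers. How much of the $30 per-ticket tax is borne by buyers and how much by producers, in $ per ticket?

Buyers bear $5 per ticket; producers bear $25 per ticket.

Rewrite in direct form: qd = 547 − 5p and qs = p + 169.
Before the tax: set 547 − 5p = p + 169 → p* = $63, q* = 232.
With the tax collected from buyers, demand (in seller-price terms) shifts: qd = 547 − 5(p + 30).
Solving gives q = 207 with buyers paying $68 and producers receiving $38 (the $30 wedge).
Burden on buyers: $5; on producers: $25. (They sum to $30.)
The less price-elastic side of the market bears the larger share of a per-unit tax.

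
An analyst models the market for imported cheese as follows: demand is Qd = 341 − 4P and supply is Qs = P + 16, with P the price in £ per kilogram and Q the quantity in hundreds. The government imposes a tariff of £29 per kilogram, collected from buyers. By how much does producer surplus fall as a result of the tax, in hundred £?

Producer surplus falls by £1610.08 hundred.

Before the tax: set 341 − 4P = P + 16 → P* = £65, Q* = 81.
With the tax collected from buyers, demand (in seller-price terms) shifts: Qd = 341 − 4(P + 29).
Solving gives Q = 57.8 with buyers paying £70.8 and suppliers receiving £41.8 (the £29 wedge).
ΔPS is the trapezoid between Q = 57.8 and Q = 81 of height £23.2: ½ · (81 + 57.8) · 23.2 = £1610.08.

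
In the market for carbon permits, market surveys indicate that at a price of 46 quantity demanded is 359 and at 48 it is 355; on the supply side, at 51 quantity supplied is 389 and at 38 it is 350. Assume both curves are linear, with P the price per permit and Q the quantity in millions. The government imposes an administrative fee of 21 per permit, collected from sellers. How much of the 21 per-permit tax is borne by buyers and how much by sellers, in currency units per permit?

Buyers bear 12.6 per permit; sellers bear 8.4 per permit.

Demand slope: (355 − 359)/(48 − 46) = -2, so Qd = 451 − 2P.
Supply slope: (350 − 389)/(38 − 51) = 3, so Qs = 3P + 236.
Before the tax: set 451 − 2P = 3P + 236 → P* = 43, Q* = 365.
With the tax collected from sellers, supply shifts: Qs = 3(P − 21) + 236.
New equilibrium: buyers pay 55.6, sellers receive 34.6, Q = 339.8. (Wedge: Pb − Ps = 21.)
Burden on buyers: 12.6; on sellers: 8.4. (They sum to 21.)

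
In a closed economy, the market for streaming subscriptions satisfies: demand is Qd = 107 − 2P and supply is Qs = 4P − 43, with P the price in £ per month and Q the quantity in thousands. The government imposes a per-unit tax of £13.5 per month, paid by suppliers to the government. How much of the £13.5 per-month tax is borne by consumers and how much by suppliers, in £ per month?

Without the tax, 107 − 2P = 4P − 43 gives 6P = 150, so P* = £25 and Q* = 57.
With the tax collected from suppliers, supply shifts: Qs = 4(P − 13.5) − 43.
New equilibrium: consumers pay £34, suppliers receive £20.5, Q = 39. (Wedge: Pb − Ps = 13.5.)
Burden on consumers: £9; on suppliers: £4.5. (They sum to £13.5.)
The less price-elastic side of the market bears the larger share of a per-unit tax.

Consumers bear £9 per month; suppliers bear £4.5 per month.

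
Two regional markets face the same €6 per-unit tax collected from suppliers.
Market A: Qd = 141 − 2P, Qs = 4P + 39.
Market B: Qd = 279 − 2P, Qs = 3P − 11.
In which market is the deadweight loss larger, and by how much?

Market A, by €2.4.

Market A: pre-tax P* = €17, Q* = 107; post-tax Q = 99; deadweight loss = €24.
Market B: pre-tax P* = €58, Q* = 163; post-tax Q = 155.8; deadweight loss = €21.6.
Difference: €24 vs €21.6 → market A is larger by €2.4.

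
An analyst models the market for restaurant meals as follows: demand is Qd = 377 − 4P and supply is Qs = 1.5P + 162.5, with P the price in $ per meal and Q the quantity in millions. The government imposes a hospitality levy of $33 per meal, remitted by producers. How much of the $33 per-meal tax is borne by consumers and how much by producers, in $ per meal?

Without the tax, 377 − 4P = 1.5P + 162.5 gives 5.5P = 214.5, so P* = $39 and Q* = 221.
With the tax collected from producers, supply shifts: Qs = 1.5(P − 33) + 162.5.
Solving gives Q = 185 with consumers paying $48 and producers receiving $15 (the $33 wedge).
Burden on consumers: $9; on producers: $24. (They sum to $33.)
The less price-elastic side of the market bears the larger share of a per-unit tax.

Consumers bear $9 per meal; producers bear $24 per meal.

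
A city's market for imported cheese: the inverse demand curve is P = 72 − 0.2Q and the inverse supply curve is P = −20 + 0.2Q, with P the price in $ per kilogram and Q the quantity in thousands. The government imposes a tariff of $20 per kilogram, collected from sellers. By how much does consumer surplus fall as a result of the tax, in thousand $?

Consumer surplus falls by $2050 thousand.

Rewrite in direct form: Qd = 360 − 5P and Qs = 5P + 100.
Without the tax, 360 − 5P = 5P + 100 gives 10P = 260, so P* = $26 and Q* = 230.
With the tax collected from sellers, supply shifts: Qs = 5(P − 20) + 100.
Solving gives Q = 180 with consumers paying $36 and sellers receiving $16 (the $20 wedge).
ΔCS is the trapezoid between Q = 180 and Q = 230 of height $10: ½ · (230 + 180) · 10 = $2050.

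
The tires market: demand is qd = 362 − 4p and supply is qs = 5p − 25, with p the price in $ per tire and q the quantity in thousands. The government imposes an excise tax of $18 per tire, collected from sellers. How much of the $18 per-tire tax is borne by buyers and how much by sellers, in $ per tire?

Without the tax, 362 − 4p = 5p − 25 gives 9p = 387, so p* = $43 and q* = 190.
With the tax collected from sellers, supply shifts: qs = 5(p − 18) − 25.
Solving gives q = 150 with buyers paying $53 and sellers receiving $35 (the $18 wedge).
Burden on buyers: $10; on sellers: $8. (They sum to $18.)
The less price-elastic side of the market bears the larger share of a per-unit tax.

Buyers bear $10 per tire; sellers bear $8 per tire.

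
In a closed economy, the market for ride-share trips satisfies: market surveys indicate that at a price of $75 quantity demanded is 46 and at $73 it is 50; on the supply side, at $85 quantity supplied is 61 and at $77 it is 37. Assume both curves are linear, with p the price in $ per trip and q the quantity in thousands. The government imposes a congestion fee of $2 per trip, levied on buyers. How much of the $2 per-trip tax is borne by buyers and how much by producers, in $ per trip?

Buyers bear $1.2 per trip; producers bear $0.8 per trip.

Demand slope: (50 − 46)/(73 − 75) = -2, so qd = 196 − 2p.
Supply slope: (37 − 61)/(77 − 85) = 3, so qs = 3p − 194.
Without the tax, 196 − 2p = 3p − 194 gives 5p = 390, so p* = $78 and q* = 40.
With the tax collected from buyers, demand (in seller-price terms) shifts: qd = 196 − 2(p + 2).
New equilibrium: buyers pay $79.2, producers receive $77.2, q = 37.6. (Wedge: pb − ps = 2.)
Burden on buyers: $1.2; on producers: $0.8. (They sum to $2.)
The less price-elastic side of the market bears the larger share of a per-unit tax.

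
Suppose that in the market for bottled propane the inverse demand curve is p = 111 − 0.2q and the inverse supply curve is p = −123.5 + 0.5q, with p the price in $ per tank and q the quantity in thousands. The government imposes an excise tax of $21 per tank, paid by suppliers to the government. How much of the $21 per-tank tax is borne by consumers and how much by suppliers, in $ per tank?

Inverting to q(p) form: qd = 555 − 5p; qs = 2p + 247.
Without the tax, 555 − 5p = 2p + 247 gives 7p = 308, so p* = $44 and q* = 335.
With the tax collected from suppliers, supply shifts: qs = 2(p − 21) + 247.
New equilibrium: consumers pay $50, suppliers receive $29, q = 305. (Wedge: pb − ps = 21.)
Burden on consumers: $6; on suppliers: $15. (They sum to $21.)
The less price-elastic side of the market bears the larger share of a per-unit tax.

Consumers bear $6 per tank; suppliers bear $15 per tank.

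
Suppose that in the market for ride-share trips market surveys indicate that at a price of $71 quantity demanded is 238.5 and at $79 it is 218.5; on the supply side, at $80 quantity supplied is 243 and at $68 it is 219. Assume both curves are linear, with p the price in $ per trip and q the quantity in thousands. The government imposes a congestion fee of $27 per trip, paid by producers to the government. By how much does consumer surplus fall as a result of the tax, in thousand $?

Demand slope: (218.5 − 238.5)/(79 − 71) = -2.5, so qd = 416 − 2.5p.
Supply slope: (219 − 243)/(68 − 80) = 2, so qs = 2p + 83.
Without the tax, 416 − 2.5p = 2p + 83 gives 4.5p = 333, so p* = $74 and q* = 231.
With the tax collected from producers, supply shifts: qs = 2(p − 27) + 83.
Solving gives q = 201 with buyers paying $86 and producers receiving $59 (the $27 wedge).
ΔCS is the trapezoid between Q = 201 and Q = 231 of height $12: ½ · (231 + 201) · 12 = $2592.

Consumer surplus falls by $2592 thousand.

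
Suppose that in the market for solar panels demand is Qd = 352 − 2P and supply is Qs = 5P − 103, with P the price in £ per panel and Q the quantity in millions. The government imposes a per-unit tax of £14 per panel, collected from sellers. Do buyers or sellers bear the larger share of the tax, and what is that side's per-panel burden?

Buyers bear the larger share: £10 per panel.

Before the tax: set 352 − 2P = 5P − 103 → P* = £65, Q* = 222.
With the tax collected from sellers, supply shifts: Qs = 5(P − 14) − 103.
New equilibrium: buyers pay £75, sellers receive £61, Q = 202. (Wedge: Pb − Ps = 14.)
Per-panel burden: buyers £10, sellers £4.
Buyers take the larger share because demand is less price-elastic here (demand slope 2 vs supply slope 5).
The less price-elastic side of the market bears the larger share of a per-unit tax.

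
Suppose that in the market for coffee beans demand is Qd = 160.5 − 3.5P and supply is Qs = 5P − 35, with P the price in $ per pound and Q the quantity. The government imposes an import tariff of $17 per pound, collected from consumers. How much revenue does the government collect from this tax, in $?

Before the tax: set 160.5 − 3.5P = 5P − 35 → P* = $23, Q* = 80.
With the tax collected from consumers, demand (in seller-price terms) shifts: Qd = 160.5 − 3.5(P + 17).
New equilibrium: consumers pay $33, sellers receive $16, Q = 45. (Wedge: Pb − Ps = 17.)
Revenue = t · Q = 17 · 45 = $765.

Tax revenue = $765.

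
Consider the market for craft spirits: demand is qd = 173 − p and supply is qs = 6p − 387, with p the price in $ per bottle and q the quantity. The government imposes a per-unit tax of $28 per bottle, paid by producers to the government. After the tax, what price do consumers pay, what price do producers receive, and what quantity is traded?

Before the tax: set 173 − p = 6p − 387 → p* = $80, q* = 93.
With the tax collected from producers, supply shifts: qs = 6(p − 28) − 387.
New equilibrium: consumers pay $104, producers receive $76, q = 69. (Wedge: pb − ps = 28.)
The less price-elastic side of the market bears the larger share of a per-unit tax.

Consumers pay $104; producers receive $76; quantity = 69.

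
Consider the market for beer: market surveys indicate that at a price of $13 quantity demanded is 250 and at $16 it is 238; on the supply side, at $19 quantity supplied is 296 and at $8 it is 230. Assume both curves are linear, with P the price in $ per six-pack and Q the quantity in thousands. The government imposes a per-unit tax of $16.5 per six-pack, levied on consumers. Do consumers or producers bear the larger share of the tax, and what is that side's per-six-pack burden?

Consumers bear the larger share: $9.9 per six-pack.

Demand slope: (238 − 250)/(16 − 13) = -4, so Qd = 302 − 4P.
Supply slope: (230 − 296)/(8 − 19) = 6, so Qs = 6P + 182.
Without the tax, 302 − 4P = 6P + 182 gives 10P = 120, so P* = $12 and Q* = 254.
With the tax collected from consumers, demand (in seller-price terms) shifts: Qd = 302 − 4(P + 16.5).
Solving gives Q = 214.4 with consumers paying $21.9 and producers receiving $5.4 (the $16.5 wedge).
Per-six-pack burden: consumers $9.9, producers $6.6.
Consumers take the larger share because demand is less price-elastic here (demand slope 4 vs supply slope 6).
The less price-elastic side of the market bears the larger share of a per-unit tax.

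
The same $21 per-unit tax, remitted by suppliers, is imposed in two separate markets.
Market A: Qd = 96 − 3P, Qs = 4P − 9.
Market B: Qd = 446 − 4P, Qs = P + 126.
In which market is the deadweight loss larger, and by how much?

Market A: pre-tax P* = $15, Q* = 51; post-tax Q = 15; deadweight loss = $378.
Market B: pre-tax P* = $64, Q* = 190; post-tax Q = 173.2; deadweight loss = $176.4.
Difference: $378 vs $176.4 → market A is larger by $201.6.

Market A, by $201.6.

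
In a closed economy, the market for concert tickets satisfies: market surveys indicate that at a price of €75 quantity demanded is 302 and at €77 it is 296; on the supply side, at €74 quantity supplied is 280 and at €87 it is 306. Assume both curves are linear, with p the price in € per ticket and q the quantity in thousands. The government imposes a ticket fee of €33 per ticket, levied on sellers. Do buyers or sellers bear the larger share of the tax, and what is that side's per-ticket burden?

Sellers bear the larger share: €19.8 per ticket.

Demand slope: (296 − 302)/(77 − 75) = -3, so qd = 527 − 3p.
Supply slope: (306 − 280)/(87 − 74) = 2, so qs = 2p + 132.
Before the tax: set 527 − 3p = 2p + 132 → p* = €79, q* = 290.
With the tax collected from sellers, supply shifts: qs = 2(p − 33) + 132.
Solving gives q = 250.4 with buyers paying €92.2 and sellers receiving €59.2 (the €33 wedge).
Per-ticket burden: buyers €13.2, sellers €19.8.
Sellers take the larger share because supply is less price-elastic here (demand slope 3 vs supply slope 2).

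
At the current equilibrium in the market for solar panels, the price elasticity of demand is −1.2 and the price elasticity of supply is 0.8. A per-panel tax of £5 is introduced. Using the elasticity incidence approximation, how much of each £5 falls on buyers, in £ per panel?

Incidence ratio: buyers' share ≈ εs / (εs + |εd|) = 0.8 / (0.8 + 1.2) = 0.4.
So buyers bear ≈ 0.4 × £5 = £2; suppliers bear £3.

Buyers bear ≈ £2 per panel.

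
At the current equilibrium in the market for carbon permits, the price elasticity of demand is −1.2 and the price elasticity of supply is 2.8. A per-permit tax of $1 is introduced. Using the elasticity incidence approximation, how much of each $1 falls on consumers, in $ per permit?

Incidence ratio: consumers' share ≈ εs / (εs + |εd|) = 2.8 / (2.8 + 1.2) = 0.7.
So consumers bear ≈ 0.7 × $1 = $0.7; producers bear $0.3.

Consumers bear ≈ $0.7 per permit.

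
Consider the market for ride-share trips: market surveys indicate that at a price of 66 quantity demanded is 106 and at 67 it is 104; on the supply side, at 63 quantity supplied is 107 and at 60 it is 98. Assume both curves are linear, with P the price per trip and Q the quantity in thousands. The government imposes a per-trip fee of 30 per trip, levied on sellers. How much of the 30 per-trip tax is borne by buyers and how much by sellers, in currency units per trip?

Demand slope: (104 − 106)/(67 − 66) = -2, so Qd = 238 − 2P.
Supply slope: (98 − 107)/(60 − 63) = 3, so Qs = 3P − 82.
Without the tax, 238 − 2P = 3P − 82 gives 5P = 320, so P* = 64 and Q* = 110.
With the tax collected from sellers, supply shifts: Qs = 3(P − 30) − 82.
Solving gives Q = 74 with buyers paying 82 and sellers receiving 52 (the 30 wedge).
Burden on buyers: 18; on sellers: 12. (They sum to 30.)
The less price-elastic side of the market bears the larger share of a per-unit tax.

Buyers bear 18 per trip; sellers bear 12 per trip.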